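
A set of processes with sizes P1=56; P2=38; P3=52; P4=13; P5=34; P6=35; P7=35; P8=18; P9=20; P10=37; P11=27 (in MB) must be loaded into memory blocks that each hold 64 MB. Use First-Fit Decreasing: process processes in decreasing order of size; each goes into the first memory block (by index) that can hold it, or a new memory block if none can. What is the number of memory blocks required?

Sorted descending: 56, 52, 38, 37, 35, 35, 34, 27, 20, 18, 13.
56 MB → memory block 1 (remaining 8 MB)
52 MB → memory block 2 (remaining 12 MB)
38 MB → memory block 3 (remaining 26 MB)
37 MB → memory block 4 (remaining 27 MB)
35 MB → memory block 5 (remaining 29 MB)
35 MB → memory block 6 (remaining 29 MB)
34 MB → memory block 7 (remaining 30 MB)
27 MB → memory block 4 (remaining 0 MB)
20 MB → memory block 3 (remaining 6 MB)
18 MB → memory block 5 (remaining 11 MB)
13 MB → memory block 6 (remaining 16 MB)
Final memory blocks: [56] [52] [38,20] [37,27] [35,18] [35,13] [34].

7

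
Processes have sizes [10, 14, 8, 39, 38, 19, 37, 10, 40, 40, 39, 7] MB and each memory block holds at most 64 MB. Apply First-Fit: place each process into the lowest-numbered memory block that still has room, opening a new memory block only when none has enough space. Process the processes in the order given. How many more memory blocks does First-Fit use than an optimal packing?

1

First-Fit: [10,14,8,19,10] [39,7] [38] [37] [40] [40] [39] → 7 memory blocks.
6 processes exceed 32 MB (half the capacity), and no two of those can share a memory block, so at least 6 memory blocks are needed.
An optimal packing achieves that bound: [40,19] [40,14,10] [39,10,8,7] [39] [38] [37] → 6 memory blocks.
Excess: 7 − 6 = 1.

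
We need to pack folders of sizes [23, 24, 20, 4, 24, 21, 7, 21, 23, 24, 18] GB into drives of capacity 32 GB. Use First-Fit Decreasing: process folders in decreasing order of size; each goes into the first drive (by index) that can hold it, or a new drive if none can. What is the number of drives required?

Sorted descending: 24, 24, 24, 23, 23, 21, 21, 20, 18, 7, 4.
24 GB → drive 1 (remaining 8 GB)
24 GB → drive 2 (remaining 8 GB)
24 GB → drive 3 (remaining 8 GB)
23 GB → drive 4 (remaining 9 GB)
23 GB → drive 5 (remaining 9 GB)
21 GB → drive 6 (remaining 11 GB)
21 GB → drive 7 (remaining 11 GB)
20 GB → drive 8 (remaining 12 GB)
18 GB → drive 9 (remaining 14 GB)
7 GB → drive 1 (remaining 1 GB)
4 GB → drive 2 (remaining 4 GB)

9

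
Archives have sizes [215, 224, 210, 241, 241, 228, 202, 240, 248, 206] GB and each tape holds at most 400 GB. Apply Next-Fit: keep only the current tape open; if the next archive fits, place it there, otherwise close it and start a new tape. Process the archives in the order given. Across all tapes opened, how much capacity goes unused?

1745

215 GB → tape 1 (remaining 185 GB)
224 GB → tape 2 (remaining 176 GB)
210 GB → tape 3 (remaining 190 GB)
241 GB → tape 4 (remaining 159 GB)
241 GB → tape 5 (remaining 159 GB)
228 GB → tape 6 (remaining 172 GB)
202 GB → tape 7 (remaining 198 GB)
240 GB → tape 8 (remaining 160 GB)
248 GB → tape 9 (remaining 152 GB)
206 GB → tape 10 (remaining 194 GB)
10 tapes × 400 GB = 4000 GB; used 2255 GB; unused 1745 GB.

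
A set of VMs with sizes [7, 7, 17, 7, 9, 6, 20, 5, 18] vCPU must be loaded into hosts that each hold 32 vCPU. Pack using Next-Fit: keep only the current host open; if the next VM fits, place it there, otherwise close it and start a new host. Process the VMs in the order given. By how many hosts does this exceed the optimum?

Next-Fit: [7,7,17] [7,9,6] [20,5] [18] → 4 hosts.
Total size 96 vCPU; any packing needs at least ⌈96/32⌉ = 3 hosts.
An optimal packing achieves that bound: [20,7,5] [18,7,7] [17,9,6] → 3 hosts.
Excess: 4 − 3 = 1.

1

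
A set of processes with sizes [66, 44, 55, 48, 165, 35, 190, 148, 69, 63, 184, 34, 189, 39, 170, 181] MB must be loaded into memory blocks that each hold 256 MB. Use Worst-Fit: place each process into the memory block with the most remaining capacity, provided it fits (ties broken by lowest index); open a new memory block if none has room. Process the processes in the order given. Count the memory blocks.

Put 66 MB in memory block 1; 190 MB remain.
Put 44 MB in memory block 1; 146 MB remain.
Put 55 MB in memory block 1; 91 MB remain.
Put 48 MB in memory block 1; 43 MB remain.
Put 165 MB in memory block 2; 91 MB remain.
Put 35 MB in memory block 2; 56 MB remain.
Put 190 MB in memory block 3; 66 MB remain.
Put 148 MB in memory block 4; 108 MB remain.
Put 69 MB in memory block 4; 39 MB remain.
Put 63 MB in memory block 3; 3 MB remain.
Put 184 MB in memory block 5; 72 MB remain.
Put 34 MB in memory block 5; 38 MB remain.
Put 189 MB in memory block 6; 67 MB remain.
Put 39 MB in memory block 6; 28 MB remain.
Put 170 MB in memory block 7; 86 MB remain.
Put 181 MB in memory block 8; 75 MB remain.

8 memory blocks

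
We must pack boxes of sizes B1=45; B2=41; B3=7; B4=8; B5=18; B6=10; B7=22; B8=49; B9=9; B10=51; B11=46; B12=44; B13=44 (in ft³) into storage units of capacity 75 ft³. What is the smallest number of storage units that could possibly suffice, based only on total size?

6 storage units

Total size = 45 + 41 + 7 + 8 + 18 + 10 + 22 + 49 + 9 + 51 + 46 + 44 + 44 = 394 ft³.
⌈394 / 75⌉ = 6.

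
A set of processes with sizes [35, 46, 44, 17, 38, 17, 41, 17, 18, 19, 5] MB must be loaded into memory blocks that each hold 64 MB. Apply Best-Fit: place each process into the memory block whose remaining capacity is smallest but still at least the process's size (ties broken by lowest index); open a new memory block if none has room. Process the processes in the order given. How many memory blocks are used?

5

35 MB → memory block 1 (remaining 29 MB)
46 MB → memory block 2 (remaining 18 MB)
44 MB → memory block 3 (remaining 20 MB)
17 MB → memory block 2 (remaining 1 MB)
38 MB → memory block 4 (remaining 26 MB)
17 MB → memory block 3 (remaining 3 MB)
41 MB → memory block 5 (remaining 23 MB)
17 MB → memory block 5 (remaining 6 MB)
18 MB → memory block 4 (remaining 8 MB)
19 MB → memory block 1 (remaining 10 MB)
5 MB → memory block 5 (remaining 1 MB)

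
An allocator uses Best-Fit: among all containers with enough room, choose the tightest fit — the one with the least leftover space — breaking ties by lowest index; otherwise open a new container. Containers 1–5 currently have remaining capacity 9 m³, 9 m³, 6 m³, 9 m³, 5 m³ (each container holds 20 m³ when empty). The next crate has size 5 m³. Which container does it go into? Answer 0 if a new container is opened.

5

Containers with room: container 1 (9 m³), container 2 (9 m³), container 3 (6 m³), container 4 (9 m³), container 5 (5 m³).
Tightest fit is container 5 with 5 m³ free.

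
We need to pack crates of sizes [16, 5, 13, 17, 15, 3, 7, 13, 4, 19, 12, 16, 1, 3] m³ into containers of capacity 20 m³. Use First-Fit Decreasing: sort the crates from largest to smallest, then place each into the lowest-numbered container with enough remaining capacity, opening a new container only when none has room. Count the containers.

Sorted descending: 19, 17, 16, 16, 15, 13, 13, 12, 7, 5, 4, 3, 3, 1.
Put 19 m³ in container 1; 1 m³ remain.
Put 17 m³ in container 2; 3 m³ remain.
Put 16 m³ in container 3; 4 m³ remain.
Put 16 m³ in container 4; 4 m³ remain.
Put 15 m³ in container 5; 5 m³ remain.
Put 13 m³ in container 6; 7 m³ remain.
Put 13 m³ in container 7; 7 m³ remain.
Put 12 m³ in container 8; 8 m³ remain.
Put 7 m³ in container 6; 0 m³ remain.
Put 5 m³ in container 5; 0 m³ remain.
Put 4 m³ in container 3; 0 m³ remain.
Put 3 m³ in container 2; 0 m³ remain.
Put 3 m³ in container 4; 1 m³ remain.
Put 1 m³ in container 1; 0 m³ remain.
Final containers: [19,1] [17,3] [16,4] [16,3] [15,5] [13,7] [13] [12].

8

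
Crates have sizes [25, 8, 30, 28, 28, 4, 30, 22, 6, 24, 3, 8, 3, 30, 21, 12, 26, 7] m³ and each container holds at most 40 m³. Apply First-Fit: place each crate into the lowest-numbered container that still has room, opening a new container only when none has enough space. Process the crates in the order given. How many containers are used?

10

25 m³ → container 1 (remaining 15 m³)
8 m³ → container 1 (remaining 7 m³)
30 m³ → container 2 (remaining 10 m³)
28 m³ → container 3 (remaining 12 m³)
28 m³ → container 4 (remaining 12 m³)
4 m³ → container 1 (remaining 3 m³)
30 m³ → container 5 (remaining 10 m³)
22 m³ → container 6 (remaining 18 m³)
6 m³ → container 2 (remaining 4 m³)
24 m³ → container 7 (remaining 16 m³)
3 m³ → container 1 (remaining 0 m³)
8 m³ → container 3 (remaining 4 m³)
3 m³ → container 2 (remaining 1 m³)
30 m³ → container 8 (remaining 10 m³)
21 m³ → container 9 (remaining 19 m³)
12 m³ → container 4 (remaining 0 m³)
26 m³ → container 10 (remaining 14 m³)
7 m³ → container 5 (remaining 3 m³)
Final containers: [25,8,4,3] [30,6,3] [28,8] [28,12] [30,7] [22] [24] [30] [21] [26].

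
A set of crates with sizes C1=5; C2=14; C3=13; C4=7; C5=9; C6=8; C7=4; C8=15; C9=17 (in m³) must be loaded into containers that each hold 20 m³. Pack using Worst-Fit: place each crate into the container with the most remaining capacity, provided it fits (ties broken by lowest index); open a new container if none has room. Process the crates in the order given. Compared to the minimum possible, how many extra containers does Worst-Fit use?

Worst-Fit: [5,14] [13,7] [9,8] [4,15] [17] → 5 containers.
Total size 92 m³; any packing needs at least ⌈92/20⌉ = 5 containers.
So 5 is already optimal.

0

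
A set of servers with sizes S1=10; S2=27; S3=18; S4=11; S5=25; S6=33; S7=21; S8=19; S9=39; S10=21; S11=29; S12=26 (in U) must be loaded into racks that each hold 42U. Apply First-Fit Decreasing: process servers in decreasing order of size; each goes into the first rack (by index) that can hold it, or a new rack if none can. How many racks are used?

8 racks

Sorted descending: 39, 33, 29, 27, 26, 25, 21, 21, 19, 18, 11, 10.
rack 1: place 39U, 3U left
rack 2: place 33U, 9U left
rack 3: place 29U, 13U left
rack 4: place 27U, 15U left
rack 5: place 26U, 16U left
rack 6: place 25U, 17U left
rack 7: place 21U, 21U left
rack 7: place 21U, 0U left
rack 8: place 19U, 23U left
rack 8: place 18U, 5U left
rack 3: place 11U, 2U left
rack 4: place 10U, 5U left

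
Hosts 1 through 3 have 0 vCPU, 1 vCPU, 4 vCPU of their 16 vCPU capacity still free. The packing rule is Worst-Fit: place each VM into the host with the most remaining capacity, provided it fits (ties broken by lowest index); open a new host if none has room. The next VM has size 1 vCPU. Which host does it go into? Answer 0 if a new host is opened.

Hosts with room: host 2 (1 vCPU), host 3 (4 vCPU).
Most room is host 3 with 4 vCPU free.

3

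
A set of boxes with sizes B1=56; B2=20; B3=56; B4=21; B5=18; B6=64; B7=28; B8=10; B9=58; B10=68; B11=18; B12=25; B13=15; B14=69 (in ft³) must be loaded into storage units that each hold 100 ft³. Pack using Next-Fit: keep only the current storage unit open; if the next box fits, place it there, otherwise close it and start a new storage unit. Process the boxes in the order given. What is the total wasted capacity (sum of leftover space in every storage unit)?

174

Put B1 (56 ft³) in storage unit 1; 44 ft³ remain.
Put B2 (20 ft³) in storage unit 1; 24 ft³ remain.
Put B3 (56 ft³) in storage unit 2; 44 ft³ remain.
Put B4 (21 ft³) in storage unit 2; 23 ft³ remain.
Put B5 (18 ft³) in storage unit 2; 5 ft³ remain.
Put B6 (64 ft³) in storage unit 3; 36 ft³ remain.
Put B7 (28 ft³) in storage unit 3; 8 ft³ remain.
Put B8 (10 ft³) in storage unit 4; 90 ft³ remain.
Put B9 (58 ft³) in storage unit 4; 32 ft³ remain.
Put B10 (68 ft³) in storage unit 5; 32 ft³ remain.
Put B11 (18 ft³) in storage unit 5; 14 ft³ remain.
Put B12 (25 ft³) in storage unit 6; 75 ft³ remain.
Put B13 (15 ft³) in storage unit 6; 60 ft³ remain.
Put B14 (69 ft³) in storage unit 7; 31 ft³ remain.
7 storage units × 100 ft³ = 700 ft³; used 526 ft³; unused 174 ft³.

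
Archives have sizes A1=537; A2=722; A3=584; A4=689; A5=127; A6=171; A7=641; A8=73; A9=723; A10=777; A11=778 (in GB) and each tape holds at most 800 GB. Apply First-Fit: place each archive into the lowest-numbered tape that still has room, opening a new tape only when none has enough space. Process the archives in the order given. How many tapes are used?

Put A1 (537 GB) in tape 1; 263 GB remain.
Put A2 (722 GB) in tape 2; 78 GB remain.
Put A3 (584 GB) in tape 3; 216 GB remain.
Put A4 (689 GB) in tape 4; 111 GB remain.
Put A5 (127 GB) in tape 1; 136 GB remain.
Put A6 (171 GB) in tape 3; 45 GB remain.
Put A7 (641 GB) in tape 5; 159 GB remain.
Put A8 (73 GB) in tape 1; 63 GB remain.
Put A9 (723 GB) in tape 6; 77 GB remain.
Put A10 (777 GB) in tape 7; 23 GB remain.
Put A11 (778 GB) in tape 8; 22 GB remain.

8 tapes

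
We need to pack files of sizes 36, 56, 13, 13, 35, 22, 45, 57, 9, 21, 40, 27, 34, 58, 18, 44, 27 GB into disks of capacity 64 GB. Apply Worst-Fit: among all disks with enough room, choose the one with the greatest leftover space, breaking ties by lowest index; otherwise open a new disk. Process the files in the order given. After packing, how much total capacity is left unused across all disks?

disk 1: place 36 GB, 28 GB left
disk 2: place 56 GB, 8 GB left
disk 1: place 13 GB, 15 GB left
disk 1: place 13 GB, 2 GB left
disk 3: place 35 GB, 29 GB left
disk 3: place 22 GB, 7 GB left
disk 4: place 45 GB, 19 GB left
disk 5: place 57 GB, 7 GB left
disk 4: place 9 GB, 10 GB left
disk 6: place 21 GB, 43 GB left
disk 6: place 40 GB, 3 GB left
disk 7: place 27 GB, 37 GB left
disk 7: place 34 GB, 3 GB left
disk 8: place 58 GB, 6 GB left
disk 9: place 18 GB, 46 GB left
disk 9: place 44 GB, 2 GB left
disk 10: place 27 GB, 37 GB left
10 disks × 64 GB = 640 GB; used 555 GB; unused 85 GB.

85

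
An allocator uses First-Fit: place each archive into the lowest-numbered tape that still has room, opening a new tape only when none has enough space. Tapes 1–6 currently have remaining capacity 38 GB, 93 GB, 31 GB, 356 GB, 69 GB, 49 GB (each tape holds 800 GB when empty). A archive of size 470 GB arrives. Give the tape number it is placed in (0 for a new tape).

0

No tape has ≥ 470 GB free, so a new tape is opened.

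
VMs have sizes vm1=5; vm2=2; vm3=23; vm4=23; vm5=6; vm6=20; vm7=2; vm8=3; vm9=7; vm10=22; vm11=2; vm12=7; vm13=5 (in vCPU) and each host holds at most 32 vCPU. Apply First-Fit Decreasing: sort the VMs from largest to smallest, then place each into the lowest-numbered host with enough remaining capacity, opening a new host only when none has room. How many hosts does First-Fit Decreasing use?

4 hosts

Sorted descending: 23, 23, 22, 20, 7, 7, 6, 5, 5, 3, 2, 2, 2.
23 vCPU → host 1 (remaining 9 vCPU)
23 vCPU → host 2 (remaining 9 vCPU)
22 vCPU → host 3 (remaining 10 vCPU)
20 vCPU → host 4 (remaining 12 vCPU)
7 vCPU → host 1 (remaining 2 vCPU)
7 vCPU → host 2 (remaining 2 vCPU)
6 vCPU → host 3 (remaining 4 vCPU)
5 vCPU → host 4 (remaining 7 vCPU)
5 vCPU → host 4 (remaining 2 vCPU)
3 vCPU → host 3 (remaining 1 vCPU)
2 vCPU → host 1 (remaining 0 vCPU)
2 vCPU → host 2 (remaining 0 vCPU)
2 vCPU → host 4 (remaining 0 vCPU)
Final hosts: [23,7,2] [23,7,2] [22,6,3] [20,5,5,2].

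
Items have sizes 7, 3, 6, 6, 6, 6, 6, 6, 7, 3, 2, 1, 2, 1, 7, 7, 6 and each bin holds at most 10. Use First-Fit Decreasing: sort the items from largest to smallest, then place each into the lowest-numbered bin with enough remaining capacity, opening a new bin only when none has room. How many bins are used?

11 bins

Sorted descending: 7, 7, 7, 7, 6, 6, 6, 6, 6, 6, 6, 3, 3, 2, 2, 1, 1.
bin 1: place 7, 3 left
bin 2: place 7, 3 left
bin 3: place 7, 3 left
bin 4: place 7, 3 left
bin 5: place 6, 4 left
bin 6: place 6, 4 left
bin 7: place 6, 4 left
bin 8: place 6, 4 left
bin 9: place 6, 4 left
bin 10: place 6, 4 left
bin 11: place 6, 4 left
bin 1: place 3, 0 left
bin 2: place 3, 0 left
bin 3: place 2, 1 left
bin 4: place 2, 1 left
bin 3: place 1, 0 left
bin 4: place 1, 0 left
Final bins: [7,3] [7,3] [7,2,1] [7,2,1] [6] [6] [6] [6] [6] [6] [6].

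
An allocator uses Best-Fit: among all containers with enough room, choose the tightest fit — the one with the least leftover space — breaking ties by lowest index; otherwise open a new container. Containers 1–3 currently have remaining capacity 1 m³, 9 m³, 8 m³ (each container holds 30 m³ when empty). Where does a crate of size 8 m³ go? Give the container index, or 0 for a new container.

3

Containers with room: container 2 (9 m³), container 3 (8 m³).
Tightest fit is container 3 with 8 m³ free.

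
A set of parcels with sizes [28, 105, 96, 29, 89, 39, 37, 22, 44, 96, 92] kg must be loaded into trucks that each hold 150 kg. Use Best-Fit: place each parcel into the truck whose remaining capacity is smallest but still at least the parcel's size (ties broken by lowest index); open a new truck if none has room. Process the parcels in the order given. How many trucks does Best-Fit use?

Put 28 kg in truck 1; 122 kg remain.
Put 105 kg in truck 1; 17 kg remain.
Put 96 kg in truck 2; 54 kg remain.
Put 29 kg in truck 2; 25 kg remain.
Put 89 kg in truck 3; 61 kg remain.
Put 39 kg in truck 3; 22 kg remain.
Put 37 kg in truck 4; 113 kg remain.
Put 22 kg in truck 3; 0 kg remain.
Put 44 kg in truck 4; 69 kg remain.
Put 96 kg in truck 5; 54 kg remain.
Put 92 kg in truck 6; 58 kg remain.

6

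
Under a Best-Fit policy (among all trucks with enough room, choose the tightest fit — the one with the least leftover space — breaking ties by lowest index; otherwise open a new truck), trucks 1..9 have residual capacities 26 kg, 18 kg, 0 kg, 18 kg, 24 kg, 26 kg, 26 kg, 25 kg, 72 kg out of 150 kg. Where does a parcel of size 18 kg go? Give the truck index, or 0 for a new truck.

Trucks with room: truck 1 (26 kg), truck 2 (18 kg), truck 4 (18 kg), truck 5 (24 kg), truck 6 (26 kg), truck 7 (26 kg), truck 8 (25 kg), truck 9 (72 kg).
Tightest fit is truck 2 with 18 kg free.

2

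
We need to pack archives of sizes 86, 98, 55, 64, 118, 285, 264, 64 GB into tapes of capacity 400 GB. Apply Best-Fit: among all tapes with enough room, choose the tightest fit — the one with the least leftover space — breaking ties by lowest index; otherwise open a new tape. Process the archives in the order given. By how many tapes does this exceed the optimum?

Best-Fit: [86,98,55,64,64] [118,264] [285] → 3 tapes.
Total size 1034 GB; any packing needs at least ⌈1034/400⌉ = 3 tapes.
So 3 is already optimal.

0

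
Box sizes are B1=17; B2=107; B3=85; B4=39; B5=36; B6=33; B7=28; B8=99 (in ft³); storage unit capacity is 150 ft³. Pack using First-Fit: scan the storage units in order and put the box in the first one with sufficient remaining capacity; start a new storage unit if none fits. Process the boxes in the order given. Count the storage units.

storage unit 1: place B1 (17 ft³), 133 ft³ left
storage unit 1: place B2 (107 ft³), 26 ft³ left
storage unit 2: place B3 (85 ft³), 65 ft³ left
storage unit 2: place B4 (39 ft³), 26 ft³ left
storage unit 3: place B5 (36 ft³), 114 ft³ left
storage unit 3: place B6 (33 ft³), 81 ft³ left
storage unit 3: place B7 (28 ft³), 53 ft³ left
storage unit 4: place B8 (99 ft³), 51 ft³ left

4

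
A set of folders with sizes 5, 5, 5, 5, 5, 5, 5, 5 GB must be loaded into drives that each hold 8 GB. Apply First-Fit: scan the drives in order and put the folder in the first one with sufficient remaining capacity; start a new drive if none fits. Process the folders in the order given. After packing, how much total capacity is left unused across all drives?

24

Put 5 GB in drive 1; 3 GB remain.
Put 5 GB in drive 2; 3 GB remain.
Put 5 GB in drive 3; 3 GB remain.
Put 5 GB in drive 4; 3 GB remain.
Put 5 GB in drive 5; 3 GB remain.
Put 5 GB in drive 6; 3 GB remain.
Put 5 GB in drive 7; 3 GB remain.
Put 5 GB in drive 8; 3 GB remain.
8 drives × 8 GB = 64 GB; used 40 GB; unused 24 GB.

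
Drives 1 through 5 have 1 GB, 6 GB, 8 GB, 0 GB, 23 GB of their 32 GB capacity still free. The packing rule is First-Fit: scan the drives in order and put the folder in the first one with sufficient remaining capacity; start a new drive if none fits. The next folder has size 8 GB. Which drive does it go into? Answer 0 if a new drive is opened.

3

Drives with room: drive 3 (8 GB), drive 5 (23 GB).
The first with room is drive 3.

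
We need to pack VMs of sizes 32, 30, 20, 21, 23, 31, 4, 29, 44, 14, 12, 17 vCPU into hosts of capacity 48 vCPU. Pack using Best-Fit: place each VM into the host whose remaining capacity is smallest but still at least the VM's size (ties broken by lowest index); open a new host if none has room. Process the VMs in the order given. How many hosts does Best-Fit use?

32 vCPU → host 1 (remaining 16 vCPU)
30 vCPU → host 2 (remaining 18 vCPU)
20 vCPU → host 3 (remaining 28 vCPU)
21 vCPU → host 3 (remaining 7 vCPU)
23 vCPU → host 4 (remaining 25 vCPU)
31 vCPU → host 5 (remaining 17 vCPU)
4 vCPU → host 3 (remaining 3 vCPU)
29 vCPU → host 6 (remaining 19 vCPU)
44 vCPU → host 7 (remaining 4 vCPU)
14 vCPU → host 1 (remaining 2 vCPU)
12 vCPU → host 5 (remaining 5 vCPU)
17 vCPU → host 2 (remaining 1 vCPU)
Final hosts: [32,14] [30,17] [20,21,4] [23] [31,12] [29] [44].

7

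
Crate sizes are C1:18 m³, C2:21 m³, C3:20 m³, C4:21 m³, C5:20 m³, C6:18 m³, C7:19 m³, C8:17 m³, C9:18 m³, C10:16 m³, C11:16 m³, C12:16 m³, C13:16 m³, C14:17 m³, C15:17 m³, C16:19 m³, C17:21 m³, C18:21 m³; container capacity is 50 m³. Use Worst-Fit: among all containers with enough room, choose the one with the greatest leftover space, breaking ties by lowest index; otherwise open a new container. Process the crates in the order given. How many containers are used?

8

Put C1 (18 m³) in container 1; 32 m³ remain.
Put C2 (21 m³) in container 1; 11 m³ remain.
Put C3 (20 m³) in container 2; 30 m³ remain.
Put C4 (21 m³) in container 2; 9 m³ remain.
Put C5 (20 m³) in container 3; 30 m³ remain.
Put C6 (18 m³) in container 3; 12 m³ remain.
Put C7 (19 m³) in container 4; 31 m³ remain.
Put C8 (17 m³) in container 4; 14 m³ remain.
Put C9 (18 m³) in container 5; 32 m³ remain.
Put C10 (16 m³) in container 5; 16 m³ remain.
Put C11 (16 m³) in container 5; 0 m³ remain.
Put C12 (16 m³) in container 6; 34 m³ remain.
Put C13 (16 m³) in container 6; 18 m³ remain.
Put C14 (17 m³) in container 6; 1 m³ remain.
Put C15 (17 m³) in container 7; 33 m³ remain.
Put C16 (19 m³) in container 7; 14 m³ remain.
Put C17 (21 m³) in container 8; 29 m³ remain.
Put C18 (21 m³) in container 8; 8 m³ remain.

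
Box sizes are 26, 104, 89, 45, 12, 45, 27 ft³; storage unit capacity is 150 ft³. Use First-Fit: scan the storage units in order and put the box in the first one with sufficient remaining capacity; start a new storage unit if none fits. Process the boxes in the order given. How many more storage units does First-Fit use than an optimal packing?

0

First-Fit: [26,104,12] [89,45] [45,27] → 3 storage units.
Total size 348 ft³; any packing needs at least ⌈348/150⌉ = 3 storage units.
So 3 is already optimal.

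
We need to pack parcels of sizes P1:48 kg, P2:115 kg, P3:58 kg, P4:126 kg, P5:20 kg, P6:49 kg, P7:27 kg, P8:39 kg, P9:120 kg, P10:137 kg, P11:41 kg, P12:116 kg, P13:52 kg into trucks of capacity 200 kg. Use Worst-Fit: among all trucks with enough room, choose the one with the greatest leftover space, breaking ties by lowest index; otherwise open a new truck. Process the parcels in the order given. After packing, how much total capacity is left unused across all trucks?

252

Put P1 (48 kg) in truck 1; 152 kg remain.
Put P2 (115 kg) in truck 1; 37 kg remain.
Put P3 (58 kg) in truck 2; 142 kg remain.
Put P4 (126 kg) in truck 2; 16 kg remain.
Put P5 (20 kg) in truck 1; 17 kg remain.
Put P6 (49 kg) in truck 3; 151 kg remain.
Put P7 (27 kg) in truck 3; 124 kg remain.
Put P8 (39 kg) in truck 3; 85 kg remain.
Put P9 (120 kg) in truck 4; 80 kg remain.
Put P10 (137 kg) in truck 5; 63 kg remain.
Put P11 (41 kg) in truck 3; 44 kg remain.
Put P12 (116 kg) in truck 6; 84 kg remain.
Put P13 (52 kg) in truck 6; 32 kg remain.
6 trucks × 200 kg = 1200 kg; used 948 kg; unused 252 kg.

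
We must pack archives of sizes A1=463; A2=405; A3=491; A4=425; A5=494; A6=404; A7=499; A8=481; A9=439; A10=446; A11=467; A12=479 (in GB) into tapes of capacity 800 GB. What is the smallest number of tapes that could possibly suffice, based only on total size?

Total size = 463 + 405 + 491 + 425 + 494 + 404 + 499 + 481 + 439 + 446 + 467 + 479 = 5493 GB.
⌈5493 / 800⌉ = 7.

7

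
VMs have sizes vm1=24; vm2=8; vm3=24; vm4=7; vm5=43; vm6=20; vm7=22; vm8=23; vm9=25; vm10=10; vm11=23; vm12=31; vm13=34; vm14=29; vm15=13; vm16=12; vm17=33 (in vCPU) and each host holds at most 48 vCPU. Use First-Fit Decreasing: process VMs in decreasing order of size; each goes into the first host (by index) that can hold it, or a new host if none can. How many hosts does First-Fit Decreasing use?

9

Sorted descending: 43, 34, 33, 31, 29, 25, 24, 24, 23, 23, 22, 20, 13, 12, 10, 8, 7.
host 1: place 43 vCPU, 5 vCPU left
host 2: place 34 vCPU, 14 vCPU left
host 3: place 33 vCPU, 15 vCPU left
host 4: place 31 vCPU, 17 vCPU left
host 5: place 29 vCPU, 19 vCPU left
host 6: place 25 vCPU, 23 vCPU left
host 7: place 24 vCPU, 24 vCPU left
host 7: place 24 vCPU, 0 vCPU left
host 6: place 23 vCPU, 0 vCPU left
host 8: place 23 vCPU, 25 vCPU left
host 8: place 22 vCPU, 3 vCPU left
host 9: place 20 vCPU, 28 vCPU left
host 2: place 13 vCPU, 1 vCPU left
host 3: place 12 vCPU, 3 vCPU left
host 4: place 10 vCPU, 7 vCPU left
host 5: place 8 vCPU, 11 vCPU left
host 4: place 7 vCPU, 0 vCPU left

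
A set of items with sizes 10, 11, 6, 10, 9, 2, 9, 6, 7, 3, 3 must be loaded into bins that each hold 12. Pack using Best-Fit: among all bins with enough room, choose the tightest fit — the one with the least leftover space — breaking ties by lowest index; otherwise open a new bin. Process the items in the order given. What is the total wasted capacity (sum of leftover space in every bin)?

Put 10 in bin 1; 2 remain.
Put 11 in bin 2; 1 remain.
Put 6 in bin 3; 6 remain.
Put 10 in bin 4; 2 remain.
Put 9 in bin 5; 3 remain.
Put 2 in bin 1; 0 remain.
Put 9 in bin 6; 3 remain.
Put 6 in bin 3; 0 remain.
Put 7 in bin 7; 5 remain.
Put 3 in bin 5; 0 remain.
Put 3 in bin 6; 0 remain.
7 bins × 12 = 84; used 76; unused 8.

8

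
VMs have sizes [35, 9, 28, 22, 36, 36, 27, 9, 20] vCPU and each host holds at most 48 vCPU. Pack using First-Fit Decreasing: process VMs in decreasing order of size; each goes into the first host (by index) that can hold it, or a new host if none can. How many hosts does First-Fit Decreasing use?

6 hosts

Sorted descending: 36, 36, 35, 28, 27, 22, 20, 9, 9.
Put 36 vCPU in host 1; 12 vCPU remain.
Put 36 vCPU in host 2; 12 vCPU remain.
Put 35 vCPU in host 3; 13 vCPU remain.
Put 28 vCPU in host 4; 20 vCPU remain.
Put 27 vCPU in host 5; 21 vCPU remain.
Put 22 vCPU in host 6; 26 vCPU remain.
Put 20 vCPU in host 4; 0 vCPU remain.
Put 9 vCPU in host 1; 3 vCPU remain.
Put 9 vCPU in host 2; 3 vCPU remain.
Final hosts: [36,9] [36,9] [35] [28,20] [27] [22].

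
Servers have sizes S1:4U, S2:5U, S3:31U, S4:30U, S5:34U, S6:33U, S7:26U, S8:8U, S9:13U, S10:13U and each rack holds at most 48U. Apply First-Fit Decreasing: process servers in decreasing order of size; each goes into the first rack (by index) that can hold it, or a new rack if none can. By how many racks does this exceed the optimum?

0

First-Fit Decreasing: [34,13] [33,13] [31,8,5,4] [30] [26] → 5 racks.
Total size 197U; any packing needs at least ⌈197/48⌉ = 5 racks.
So 5 is already optimal.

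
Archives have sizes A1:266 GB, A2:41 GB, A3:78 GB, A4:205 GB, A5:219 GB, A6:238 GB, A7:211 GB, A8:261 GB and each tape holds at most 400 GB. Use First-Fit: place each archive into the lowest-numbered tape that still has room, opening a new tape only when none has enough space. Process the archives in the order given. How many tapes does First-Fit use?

Put A1 (266 GB) in tape 1; 134 GB remain.
Put A2 (41 GB) in tape 1; 93 GB remain.
Put A3 (78 GB) in tape 1; 15 GB remain.
Put A4 (205 GB) in tape 2; 195 GB remain.
Put A5 (219 GB) in tape 3; 181 GB remain.
Put A6 (238 GB) in tape 4; 162 GB remain.
Put A7 (211 GB) in tape 5; 189 GB remain.
Put A8 (261 GB) in tape 6; 139 GB remain.
Final tapes: [266,41,78] [205] [219] [238] [211] [261].

6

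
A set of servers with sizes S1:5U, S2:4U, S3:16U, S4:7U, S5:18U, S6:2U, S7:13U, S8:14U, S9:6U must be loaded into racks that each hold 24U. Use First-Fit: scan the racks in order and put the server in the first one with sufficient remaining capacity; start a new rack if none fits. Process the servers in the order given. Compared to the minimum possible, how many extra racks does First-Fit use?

First-Fit: [5,4,7,2,6] [16] [18] [13] [14] → 5 racks.
Total size 85U; any packing needs at least ⌈85/24⌉ = 4 racks.
An optimal packing achieves that bound: [18,6] [16,7] [14,5,4] [13,2] → 4 racks.
Excess: 5 − 4 = 1.

1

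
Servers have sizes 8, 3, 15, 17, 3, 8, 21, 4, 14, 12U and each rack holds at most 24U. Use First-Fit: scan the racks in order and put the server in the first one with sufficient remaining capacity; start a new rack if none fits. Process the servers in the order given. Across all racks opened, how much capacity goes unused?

Put 8U in rack 1; 16U remain.
Put 3U in rack 1; 13U remain.
Put 15U in rack 2; 9U remain.
Put 17U in rack 3; 7U remain.
Put 3U in rack 1; 10U remain.
Put 8U in rack 1; 2U remain.
Put 21U in rack 4; 3U remain.
Put 4U in rack 2; 5U remain.
Put 14U in rack 5; 10U remain.
Put 12U in rack 6; 12U remain.
6 racks × 24U = 144U; used 105U; unused 39U.

39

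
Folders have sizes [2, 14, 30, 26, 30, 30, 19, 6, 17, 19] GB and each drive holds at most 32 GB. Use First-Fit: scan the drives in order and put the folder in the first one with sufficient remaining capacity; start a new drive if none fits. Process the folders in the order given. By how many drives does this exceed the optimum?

First-Fit: [2,14,6] [30] [26] [30] [30] [19] [17] [19] → 8 drives.
Total size 193 GB; any packing needs at least ⌈193/32⌉ = 7 drives.
An optimal packing achieves that bound: [30,2] [30] [30] [26,6] [19] [19] [17,14] → 7 drives.
Excess: 8 − 7 = 1.

1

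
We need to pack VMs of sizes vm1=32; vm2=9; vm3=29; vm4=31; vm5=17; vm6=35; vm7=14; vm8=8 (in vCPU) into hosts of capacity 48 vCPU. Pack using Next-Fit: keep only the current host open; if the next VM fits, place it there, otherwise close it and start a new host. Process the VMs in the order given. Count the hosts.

5 hosts

Put vm1 (32 vCPU) in host 1; 16 vCPU remain.
Put vm2 (9 vCPU) in host 1; 7 vCPU remain.
Put vm3 (29 vCPU) in host 2; 19 vCPU remain.
Put vm4 (31 vCPU) in host 3; 17 vCPU remain.
Put vm5 (17 vCPU) in host 3; 0 vCPU remain.
Put vm6 (35 vCPU) in host 4; 13 vCPU remain.
Put vm7 (14 vCPU) in host 5; 34 vCPU remain.
Put vm8 (8 vCPU) in host 5; 26 vCPU remain.
Final hosts: [32,9] [29] [31,17] [35] [14,8].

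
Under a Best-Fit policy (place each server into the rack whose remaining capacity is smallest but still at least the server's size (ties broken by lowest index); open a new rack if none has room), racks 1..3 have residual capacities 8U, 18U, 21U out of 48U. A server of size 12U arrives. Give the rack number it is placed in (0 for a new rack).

2

Racks with room: rack 2 (18U), rack 3 (21U).
Tightest fit is rack 2 with 18U free.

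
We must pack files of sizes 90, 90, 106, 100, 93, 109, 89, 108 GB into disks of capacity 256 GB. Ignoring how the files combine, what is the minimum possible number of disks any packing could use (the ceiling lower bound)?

Total size = 90 + 90 + 106 + 100 + 93 + 109 + 89 + 108 = 785 GB.
⌈785 / 256⌉ = 4.

4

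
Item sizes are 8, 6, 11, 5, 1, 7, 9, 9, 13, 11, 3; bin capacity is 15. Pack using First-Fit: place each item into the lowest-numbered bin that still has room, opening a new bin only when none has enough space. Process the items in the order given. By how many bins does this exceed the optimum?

First-Fit: [8,6,1] [11,3] [5,7] [9] [9] [13] [11] → 7 bins.
Total size 83; any packing needs at least ⌈83/15⌉ = 6 bins.
An optimal packing achieves that bound: [13,1] [11,3] [11] [9,6] [9,5] [8,7] → 6 bins.
Excess: 7 − 6 = 1.

1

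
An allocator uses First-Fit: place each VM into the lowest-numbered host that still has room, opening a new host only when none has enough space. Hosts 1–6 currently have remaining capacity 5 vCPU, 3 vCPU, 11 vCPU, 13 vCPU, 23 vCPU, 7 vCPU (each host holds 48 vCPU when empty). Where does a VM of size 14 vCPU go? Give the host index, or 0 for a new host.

Hosts with room: host 5 (23 vCPU).
The first with room is host 5.

5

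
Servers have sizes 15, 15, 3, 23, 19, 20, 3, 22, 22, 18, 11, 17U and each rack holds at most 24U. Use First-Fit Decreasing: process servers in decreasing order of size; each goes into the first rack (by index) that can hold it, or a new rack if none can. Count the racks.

Sorted descending: 23, 22, 22, 20, 19, 18, 17, 15, 15, 11, 3, 3.
Put 23U in rack 1; 1U remain.
Put 22U in rack 2; 2U remain.
Put 22U in rack 3; 2U remain.
Put 20U in rack 4; 4U remain.
Put 19U in rack 5; 5U remain.
Put 18U in rack 6; 6U remain.
Put 17U in rack 7; 7U remain.
Put 15U in rack 8; 9U remain.
Put 15U in rack 9; 9U remain.
Put 11U in rack 10; 13U remain.
Put 3U in rack 4; 1U remain.
Put 3U in rack 5; 2U remain.

10 racks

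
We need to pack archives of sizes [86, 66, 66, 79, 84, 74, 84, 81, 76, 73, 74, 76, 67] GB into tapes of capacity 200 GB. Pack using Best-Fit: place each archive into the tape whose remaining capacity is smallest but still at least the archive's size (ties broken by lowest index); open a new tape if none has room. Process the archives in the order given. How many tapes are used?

7

Put 86 GB in tape 1; 114 GB remain.
Put 66 GB in tape 1; 48 GB remain.
Put 66 GB in tape 2; 134 GB remain.
Put 79 GB in tape 2; 55 GB remain.
Put 84 GB in tape 3; 116 GB remain.
Put 74 GB in tape 3; 42 GB remain.
Put 84 GB in tape 4; 116 GB remain.
Put 81 GB in tape 4; 35 GB remain.
Put 76 GB in tape 5; 124 GB remain.
Put 73 GB in tape 5; 51 GB remain.
Put 74 GB in tape 6; 126 GB remain.
Put 76 GB in tape 6; 50 GB remain.
Put 67 GB in tape 7; 133 GB remain.
Final tapes: [86,66] [66,79] [84,74] [84,81] [76,73] [74,76] [67].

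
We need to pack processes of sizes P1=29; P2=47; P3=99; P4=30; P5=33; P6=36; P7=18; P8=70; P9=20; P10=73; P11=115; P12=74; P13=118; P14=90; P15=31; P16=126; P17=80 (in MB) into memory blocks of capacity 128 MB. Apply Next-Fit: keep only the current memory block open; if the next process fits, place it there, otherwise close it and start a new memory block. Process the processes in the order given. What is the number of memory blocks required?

Put P1 (29 MB) in memory block 1; 99 MB remain.
Put P2 (47 MB) in memory block 1; 52 MB remain.
Put P3 (99 MB) in memory block 2; 29 MB remain.
Put P4 (30 MB) in memory block 3; 98 MB remain.
Put P5 (33 MB) in memory block 3; 65 MB remain.
Put P6 (36 MB) in memory block 3; 29 MB remain.
Put P7 (18 MB) in memory block 3; 11 MB remain.
Put P8 (70 MB) in memory block 4; 58 MB remain.
Put P9 (20 MB) in memory block 4; 38 MB remain.
Put P10 (73 MB) in memory block 5; 55 MB remain.
Put P11 (115 MB) in memory block 6; 13 MB remain.
Put P12 (74 MB) in memory block 7; 54 MB remain.
Put P13 (118 MB) in memory block 8; 10 MB remain.
Put P14 (90 MB) in memory block 9; 38 MB remain.
Put P15 (31 MB) in memory block 9; 7 MB remain.
Put P16 (126 MB) in memory block 10; 2 MB remain.
Put P17 (80 MB) in memory block 11; 48 MB remain.

11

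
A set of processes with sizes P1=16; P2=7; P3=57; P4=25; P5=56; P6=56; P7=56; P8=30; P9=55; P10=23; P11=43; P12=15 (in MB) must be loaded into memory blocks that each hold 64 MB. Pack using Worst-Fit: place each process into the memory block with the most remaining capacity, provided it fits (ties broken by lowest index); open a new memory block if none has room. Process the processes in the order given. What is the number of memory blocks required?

memory block 1: place P1 (16 MB), 48 MB left
memory block 1: place P2 (7 MB), 41 MB left
memory block 2: place P3 (57 MB), 7 MB left
memory block 1: place P4 (25 MB), 16 MB left
memory block 3: place P5 (56 MB), 8 MB left
memory block 4: place P6 (56 MB), 8 MB left
memory block 5: place P7 (56 MB), 8 MB left
memory block 6: place P8 (30 MB), 34 MB left
memory block 7: place P9 (55 MB), 9 MB left
memory block 6: place P10 (23 MB), 11 MB left
memory block 8: place P11 (43 MB), 21 MB left
memory block 8: place P12 (15 MB), 6 MB left
Final memory blocks: [16,7,25] [57] [56] [56] [56] [30,23] [55] [43,15].

8 memory blocks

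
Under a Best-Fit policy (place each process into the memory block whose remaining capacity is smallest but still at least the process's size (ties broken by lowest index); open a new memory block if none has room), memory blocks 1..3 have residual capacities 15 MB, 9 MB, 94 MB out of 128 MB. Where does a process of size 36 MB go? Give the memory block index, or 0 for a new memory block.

3

Memory blocks with room: memory block 3 (94 MB).
Tightest fit is memory block 3 with 94 MB free.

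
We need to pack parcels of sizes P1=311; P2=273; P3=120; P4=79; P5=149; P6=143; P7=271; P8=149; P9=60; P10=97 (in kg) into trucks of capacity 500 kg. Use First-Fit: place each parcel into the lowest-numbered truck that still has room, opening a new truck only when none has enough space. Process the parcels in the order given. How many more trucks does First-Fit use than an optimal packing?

First-Fit: [311,120,60] [273,79,143] [149,271] [149,97] → 4 trucks.
Total size 1652 kg; any packing needs at least ⌈1652/500⌉ = 4 trucks.
So 4 is already optimal.

0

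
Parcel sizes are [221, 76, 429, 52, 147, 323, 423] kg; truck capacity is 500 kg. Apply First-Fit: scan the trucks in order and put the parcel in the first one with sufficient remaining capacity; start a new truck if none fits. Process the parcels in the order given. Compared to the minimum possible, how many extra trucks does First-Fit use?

0

First-Fit: [221,76,52,147] [429] [323] [423] → 4 trucks.
Total size 1671 kg; any packing needs at least ⌈1671/500⌉ = 4 trucks.
So 4 is already optimal.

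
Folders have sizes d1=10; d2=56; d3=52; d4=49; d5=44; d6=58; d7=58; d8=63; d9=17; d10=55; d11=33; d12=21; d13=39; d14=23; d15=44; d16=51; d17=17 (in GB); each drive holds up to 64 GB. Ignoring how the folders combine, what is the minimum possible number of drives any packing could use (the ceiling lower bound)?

Total size = 10 + 56 + 52 + 49 + 44 + 58 + 58 + 63 + 17 + 55 + 33 + 21 + 39 + 23 + 44 + 51 + 17 = 690 GB.
⌈690 / 64⌉ = 11.

11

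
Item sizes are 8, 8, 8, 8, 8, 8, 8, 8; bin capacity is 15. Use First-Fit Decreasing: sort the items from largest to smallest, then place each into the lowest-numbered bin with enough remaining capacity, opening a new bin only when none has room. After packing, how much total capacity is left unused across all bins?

56

Sorted descending: 8, 8, 8, 8, 8, 8, 8, 8.
Put 8 in bin 1; 7 remain.
Put 8 in bin 2; 7 remain.
Put 8 in bin 3; 7 remain.
Put 8 in bin 4; 7 remain.
Put 8 in bin 5; 7 remain.
Put 8 in bin 6; 7 remain.
Put 8 in bin 7; 7 remain.
Put 8 in bin 8; 7 remain.
8 bins × 15 = 120; used 64; unused 56.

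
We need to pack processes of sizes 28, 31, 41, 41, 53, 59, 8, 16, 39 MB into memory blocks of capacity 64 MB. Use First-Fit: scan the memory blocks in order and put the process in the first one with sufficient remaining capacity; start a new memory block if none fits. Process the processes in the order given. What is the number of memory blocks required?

Put 28 MB in memory block 1; 36 MB remain.
Put 31 MB in memory block 1; 5 MB remain.
Put 41 MB in memory block 2; 23 MB remain.
Put 41 MB in memory block 3; 23 MB remain.
Put 53 MB in memory block 4; 11 MB remain.
Put 59 MB in memory block 5; 5 MB remain.
Put 8 MB in memory block 2; 15 MB remain.
Put 16 MB in memory block 3; 7 MB remain.
Put 39 MB in memory block 6; 25 MB remain.
Final memory blocks: [28,31] [41,8] [41,16] [53] [59] [39].

6 memory blocks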